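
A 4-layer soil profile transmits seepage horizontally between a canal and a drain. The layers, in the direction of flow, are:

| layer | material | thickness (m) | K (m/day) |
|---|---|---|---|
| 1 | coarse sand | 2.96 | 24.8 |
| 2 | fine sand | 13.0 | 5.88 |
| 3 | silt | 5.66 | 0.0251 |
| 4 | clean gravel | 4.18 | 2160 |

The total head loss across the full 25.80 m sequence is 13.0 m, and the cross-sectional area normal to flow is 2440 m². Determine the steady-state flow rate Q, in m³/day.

Flow is perpendicular to layering, so the layers act in series and the equivalent K is the thickness-weighted harmonic mean.
Total thickness L = 2.96 + 13.0 + 5.66 + 4.18 = 25.80 m.
Σ(b_i/K_i) = 2.96/24.8 + 13.0/5.88 + 5.66/0.0251 + 4.18/2160 = 227.8 d.
K_eq = L / Σ(b_i/K_i) = 25.80 / 227.8 = 0.1132 m/day.
Q = K_eq · A · (Δh/L) = 0.1132 × 2440 × (13.0/25.80) = 139.2 m³/day.

139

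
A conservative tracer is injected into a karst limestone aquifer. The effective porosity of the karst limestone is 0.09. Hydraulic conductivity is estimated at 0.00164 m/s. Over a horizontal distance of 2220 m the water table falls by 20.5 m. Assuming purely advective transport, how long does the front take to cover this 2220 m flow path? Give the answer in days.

153

Convert K: 0.00164 m/s × 86400 = 141.7 m/day.
Hydraulic gradient i = Δh / L = 20.5 / 2220 = 0.009234.
Darcy flux q = K · i = 141.7 × 0.009234 = 1.308 m/day.
Seepage velocity v = q / n_e = 1.308 / 0.09 = 14.54 m/day.
Travel time t = L / v = 2220 / 14.54 = 152.7 days.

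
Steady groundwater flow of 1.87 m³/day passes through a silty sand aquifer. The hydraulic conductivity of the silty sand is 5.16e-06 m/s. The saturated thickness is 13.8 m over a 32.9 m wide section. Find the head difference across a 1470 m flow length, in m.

Convert K: 5.16e-06 m/s × 86400 = 0.4458 m/day.
Cross-sectional area A = 32.9 × 13.8 = 454.0 m².
From Q = K·A·i, i = Q / (K·A) = 1.87 / (0.4458 × 454.0) = 0.009239.
Head loss Δh = i · L = 0.009239 × 1470 = 13.58 m.

13.6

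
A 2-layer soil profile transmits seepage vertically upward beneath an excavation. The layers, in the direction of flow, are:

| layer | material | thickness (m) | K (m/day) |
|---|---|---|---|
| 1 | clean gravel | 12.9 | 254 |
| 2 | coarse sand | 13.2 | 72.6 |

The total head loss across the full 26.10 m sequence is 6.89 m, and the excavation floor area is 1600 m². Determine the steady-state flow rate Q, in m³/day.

Flow is perpendicular to layering, so the layers act in series and the equivalent K is the thickness-weighted harmonic mean.
Total thickness L = 12.9 + 13.2 = 26.10 m.
Σ(b_i/K_i) = 12.9/254 + 13.2/72.6 = 0.2326 d.
K_eq = L / Σ(b_i/K_i) = 26.10 / 0.2326 = 112.2 m/day.
Q = K_eq · A · (Δh/L) = 112.2 × 1600 × (6.89/26.10) = 47394 m³/day.

47400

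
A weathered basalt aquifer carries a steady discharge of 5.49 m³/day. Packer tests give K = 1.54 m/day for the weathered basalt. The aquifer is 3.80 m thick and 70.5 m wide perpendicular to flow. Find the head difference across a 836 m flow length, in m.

11.1

Cross-sectional area A = 70.5 × 3.80 = 267.9 m².
From Q = K·A·i, i = Q / (K·A) = 5.49 / (1.540 × 267.9) = 0.01331.
Head loss Δh = i · L = 0.01331 × 836 = 11.12 m.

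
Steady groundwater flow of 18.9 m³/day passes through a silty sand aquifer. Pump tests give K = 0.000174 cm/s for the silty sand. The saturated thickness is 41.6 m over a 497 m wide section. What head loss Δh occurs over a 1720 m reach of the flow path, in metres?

Convert K: 0.000174 cm/s × 864 = 0.1503 m/day.
Cross-sectional area A = 497 × 41.6 = 20675 m².
From Q = K·A·i, i = Q / (K·A) = 18.9 / (0.1503 × 20675) = 0.006081.
Head loss Δh = i · L = 0.006081 × 1720 = 10.46 m.

10.5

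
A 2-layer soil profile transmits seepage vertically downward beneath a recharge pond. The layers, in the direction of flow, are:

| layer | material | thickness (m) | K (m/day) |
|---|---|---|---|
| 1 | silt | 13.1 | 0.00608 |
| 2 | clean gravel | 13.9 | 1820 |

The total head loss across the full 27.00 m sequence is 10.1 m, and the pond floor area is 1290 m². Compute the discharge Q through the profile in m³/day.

6.05

Flow is perpendicular to layering, so the layers act in series and the equivalent K is the thickness-weighted harmonic mean.
Total thickness L = 13.1 + 13.9 = 27.00 m.
Σ(b_i/K_i) = 13.1/0.00608 + 13.9/1820 = 2155 d.
K_eq = L / Σ(b_i/K_i) = 27.00 / 2155 = 0.01253 m/day.
Q = K_eq · A · (Δh/L) = 0.01253 × 1290 × (10.1/27.00) = 6.047 m³/day.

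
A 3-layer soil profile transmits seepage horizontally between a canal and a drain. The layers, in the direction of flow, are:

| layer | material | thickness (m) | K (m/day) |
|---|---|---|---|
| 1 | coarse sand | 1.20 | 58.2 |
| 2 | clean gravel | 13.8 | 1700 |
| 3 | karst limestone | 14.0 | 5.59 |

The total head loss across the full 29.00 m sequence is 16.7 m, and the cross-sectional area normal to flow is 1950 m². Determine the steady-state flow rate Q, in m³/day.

Flow is perpendicular to layering, so the layers act in series and the equivalent K is the thickness-weighted harmonic mean.
Total thickness L = 1.20 + 13.8 + 14.0 = 29.00 m.
Σ(b_i/K_i) = 1.20/58.2 + 13.8/1700 + 14.0/5.59 = 2.533 d.
K_eq = L / Σ(b_i/K_i) = 29.00 / 2.533 = 11.45 m/day.
Q = K_eq · A · (Δh/L) = 11.45 × 1950 × (16.7/29.00) = 12855 m³/day.

12900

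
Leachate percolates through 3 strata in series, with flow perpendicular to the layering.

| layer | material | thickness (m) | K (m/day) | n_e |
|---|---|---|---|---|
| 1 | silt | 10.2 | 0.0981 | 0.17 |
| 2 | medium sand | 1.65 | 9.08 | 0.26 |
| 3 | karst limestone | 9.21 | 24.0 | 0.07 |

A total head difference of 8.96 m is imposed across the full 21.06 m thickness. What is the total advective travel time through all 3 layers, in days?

With flow normal to the layers, continuity requires the same specific discharge q through every layer.
Σ(b_i/K_i) = 10.2/0.0981 + 1.65/9.08 + 9.21/24.0 = 104.5 d.
q = Δh / Σ(b_i/K_i) = 8.96 / 104.5 = 0.08571 m/day.
In each layer the seepage velocity is v_i = q/n_i, so the layer transit time is t_i = b_i·n_i / q:
  layer 1 (silt): t_1 = 10.2 × 0.17 / 0.08571 = 20.23 d
  layer 2 (medium sand): t_2 = 1.65 × 0.26 / 0.08571 = 5.005 d
  layer 3 (karst limestone): t_3 = 9.21 × 0.07 / 0.08571 = 7.522 d
Total t = Σ t_i = 32.76 days.

32.8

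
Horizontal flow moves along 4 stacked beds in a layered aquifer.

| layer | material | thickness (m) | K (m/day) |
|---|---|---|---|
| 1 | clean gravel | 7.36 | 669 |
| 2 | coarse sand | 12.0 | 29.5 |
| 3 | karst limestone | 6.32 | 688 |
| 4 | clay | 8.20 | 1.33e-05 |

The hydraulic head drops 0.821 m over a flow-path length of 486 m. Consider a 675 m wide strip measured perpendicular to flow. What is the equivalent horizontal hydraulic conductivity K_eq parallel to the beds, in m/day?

284

Flow is parallel to layering, so each bed carries its own Darcy discharge and the transmissivities add.
Σ(K_i·b_i) = 669×7.36 + 29.5×12.0 + 688×6.32 + 1.33e-05×8.20 = 9626 m²/day.
Total thickness b = 33.88 m, so K_eq = Σ(K_i·b_i)/b = 284.1 m/day.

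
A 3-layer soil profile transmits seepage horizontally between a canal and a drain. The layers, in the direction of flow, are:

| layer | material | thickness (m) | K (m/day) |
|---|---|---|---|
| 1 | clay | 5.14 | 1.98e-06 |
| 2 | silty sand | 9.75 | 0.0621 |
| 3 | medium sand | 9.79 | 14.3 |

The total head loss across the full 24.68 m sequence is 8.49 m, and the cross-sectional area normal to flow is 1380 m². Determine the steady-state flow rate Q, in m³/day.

Flow is perpendicular to layering, so the layers act in series and the equivalent K is the thickness-weighted harmonic mean.
Total thickness L = 5.14 + 9.75 + 9.79 = 24.68 m.
Σ(b_i/K_i) = 5.14/1.98e-06 + 9.75/0.0621 + 9.79/14.3 = 2.596e+06 d.
K_eq = L / Σ(b_i/K_i) = 24.68 / 2.596e+06 = 9.507e-06 m/day.
Q = K_eq · A · (Δh/L) = 9.507e-06 × 1380 × (8.49/24.68) = 0.004513 m³/day.

0.00451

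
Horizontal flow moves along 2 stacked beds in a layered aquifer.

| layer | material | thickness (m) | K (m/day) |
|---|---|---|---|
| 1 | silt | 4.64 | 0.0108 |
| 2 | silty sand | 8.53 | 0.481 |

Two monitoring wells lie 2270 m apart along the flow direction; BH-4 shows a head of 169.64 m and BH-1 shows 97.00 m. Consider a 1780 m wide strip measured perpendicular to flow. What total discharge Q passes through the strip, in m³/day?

237

Flow is parallel to layering, so each bed carries its own Darcy discharge and the transmissivities add.
Σ(K_i·b_i) = 0.0108×4.64 + 0.481×8.53 = 4.153 m²/day.
Hydraulic gradient i = (169.64 − 97.00) / 2270 = 72.64 / 2270 = 0.03200.
Q = Σ(K_i·b_i) · W · i = 4.153 × 1780 × 0.03200 = 236.6 m³/day.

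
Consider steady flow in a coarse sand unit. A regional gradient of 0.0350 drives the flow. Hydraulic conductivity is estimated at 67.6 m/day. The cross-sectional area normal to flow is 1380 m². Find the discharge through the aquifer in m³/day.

3270

Hydraulic gradient i = 0.0350.
Darcy's law: Q = K · A · i = 67.60 × 1380 × 0.03500 = 3265 m³/day.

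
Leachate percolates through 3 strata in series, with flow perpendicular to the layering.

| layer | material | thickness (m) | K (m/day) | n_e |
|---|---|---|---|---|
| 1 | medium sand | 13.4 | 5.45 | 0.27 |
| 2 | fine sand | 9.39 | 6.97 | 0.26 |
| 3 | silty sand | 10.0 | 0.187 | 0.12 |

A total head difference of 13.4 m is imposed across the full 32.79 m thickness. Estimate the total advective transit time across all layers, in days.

With flow normal to the layers, continuity requires the same specific discharge q through every layer.
Σ(b_i/K_i) = 13.4/5.45 + 9.39/6.97 + 10.0/0.187 = 57.28 d.
q = Δh / Σ(b_i/K_i) = 13.4 / 57.28 = 0.2339 m/day.
In each layer the seepage velocity is v_i = q/n_i, so the layer transit time is t_i = b_i·n_i / q:
  layer 1 (medium sand): t_1 = 13.4 × 0.27 / 0.2339 = 15.47 d
  layer 2 (fine sand): t_2 = 9.39 × 0.26 / 0.2339 = 10.44 d
  layer 3 (silty sand): t_3 = 10.0 × 0.12 / 0.2339 = 5.130 d
Total t = Σ t_i = 31.03 days.

31.0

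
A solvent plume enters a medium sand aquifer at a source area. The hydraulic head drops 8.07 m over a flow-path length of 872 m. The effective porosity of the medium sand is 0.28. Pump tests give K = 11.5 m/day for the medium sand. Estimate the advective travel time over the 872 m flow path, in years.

6.28

Hydraulic gradient i = Δh / L = 8.07 / 872 = 0.009255.
Darcy flux q = K · i = 11.50 × 0.009255 = 0.1064 m/day.
Seepage velocity v = q / n_e = 0.1064 / 0.28 = 0.3801 m/day.
Travel time t = L / v = 872 / 0.3801 = 2294 days = 6.281 years.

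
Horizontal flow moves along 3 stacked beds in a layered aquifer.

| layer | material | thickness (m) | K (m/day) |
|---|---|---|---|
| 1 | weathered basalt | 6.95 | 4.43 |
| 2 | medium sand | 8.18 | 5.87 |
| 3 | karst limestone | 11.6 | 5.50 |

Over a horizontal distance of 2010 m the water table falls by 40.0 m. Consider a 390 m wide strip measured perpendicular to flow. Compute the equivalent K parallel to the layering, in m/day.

5.34

Flow is parallel to layering, so each bed carries its own Darcy discharge and the transmissivities add.
Σ(K_i·b_i) = 4.43×6.95 + 5.87×8.18 + 5.50×11.6 = 142.6 m²/day.
Total thickness b = 26.73 m, so K_eq = Σ(K_i·b_i)/b = 5.335 m/day.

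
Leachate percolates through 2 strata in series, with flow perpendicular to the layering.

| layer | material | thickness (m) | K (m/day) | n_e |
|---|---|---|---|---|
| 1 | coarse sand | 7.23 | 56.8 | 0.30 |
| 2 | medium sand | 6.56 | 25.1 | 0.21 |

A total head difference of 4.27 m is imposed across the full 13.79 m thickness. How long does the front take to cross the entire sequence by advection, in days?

With flow normal to the layers, continuity requires the same specific discharge q through every layer.
Σ(b_i/K_i) = 7.23/56.8 + 6.56/25.1 = 0.3886 d.
q = Δh / Σ(b_i/K_i) = 4.27 / 0.3886 = 10.99 m/day.
In each layer the seepage velocity is v_i = q/n_i, so the layer transit time is t_i = b_i·n_i / q:
  layer 1 (coarse sand): t_1 = 7.23 × 0.30 / 10.99 = 0.1974 d
  layer 2 (medium sand): t_2 = 6.56 × 0.21 / 10.99 = 0.1254 d
Total t = Σ t_i = 0.3228 days.

0.323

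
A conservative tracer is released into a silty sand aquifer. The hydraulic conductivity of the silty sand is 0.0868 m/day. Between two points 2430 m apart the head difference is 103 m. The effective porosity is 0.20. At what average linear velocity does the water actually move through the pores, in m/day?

0.0184

Hydraulic gradient i = Δh / L = 103 / 2430 = 0.04239.
Darcy flux q = K · i = 0.08680 × 0.04239 = 0.003679 m/day.
Seepage velocity v = q / n_e = 0.003679 / 0.20 = 0.01840 m/day.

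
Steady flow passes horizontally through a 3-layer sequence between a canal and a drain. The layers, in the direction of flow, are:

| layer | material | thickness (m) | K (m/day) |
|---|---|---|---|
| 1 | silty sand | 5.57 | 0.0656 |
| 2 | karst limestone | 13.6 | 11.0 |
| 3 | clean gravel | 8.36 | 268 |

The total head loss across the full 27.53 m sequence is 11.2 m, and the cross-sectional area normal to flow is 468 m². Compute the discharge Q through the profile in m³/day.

60.8

Flow is perpendicular to layering, so the layers act in series and the equivalent K is the thickness-weighted harmonic mean.
Total thickness L = 5.57 + 13.6 + 8.36 = 27.53 m.
Σ(b_i/K_i) = 5.57/0.0656 + 13.6/11.0 + 8.36/268 = 86.18 d.
K_eq = L / Σ(b_i/K_i) = 27.53 / 86.18 = 0.3195 m/day.
Q = K_eq · A · (Δh/L) = 0.3195 × 468 × (11.2/27.53) = 60.82 m³/day.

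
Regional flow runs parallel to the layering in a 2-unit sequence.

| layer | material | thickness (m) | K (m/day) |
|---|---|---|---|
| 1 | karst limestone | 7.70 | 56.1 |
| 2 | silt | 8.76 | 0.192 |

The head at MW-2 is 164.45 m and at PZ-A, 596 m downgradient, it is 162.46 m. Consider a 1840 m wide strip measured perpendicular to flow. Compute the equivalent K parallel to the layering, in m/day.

Flow is parallel to layering, so each bed carries its own Darcy discharge and the transmissivities add.
Σ(K_i·b_i) = 56.1×7.70 + 0.192×8.76 = 433.7 m²/day.
Total thickness b = 16.46 m, so K_eq = Σ(K_i·b_i)/b = 26.35 m/day.

26.3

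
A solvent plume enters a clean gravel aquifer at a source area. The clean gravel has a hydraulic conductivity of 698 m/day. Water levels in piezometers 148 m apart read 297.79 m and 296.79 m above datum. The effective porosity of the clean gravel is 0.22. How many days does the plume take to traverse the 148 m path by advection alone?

Hydraulic gradient i = (297.79 − 296.79) / 148 = 1 / 148 = 0.006757.
Darcy flux q = K · i = 698.0 × 0.006757 = 4.716 m/day.
Seepage velocity v = q / n_e = 4.716 / 0.22 = 21.44 m/day.
Travel time t = L / v = 148 / 21.44 = 6.904 days.

6.90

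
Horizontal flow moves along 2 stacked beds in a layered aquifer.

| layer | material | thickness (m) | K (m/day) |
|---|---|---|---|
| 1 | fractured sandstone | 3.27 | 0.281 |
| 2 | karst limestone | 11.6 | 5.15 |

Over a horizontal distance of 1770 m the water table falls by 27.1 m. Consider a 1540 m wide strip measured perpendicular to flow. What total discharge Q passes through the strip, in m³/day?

1430

Flow is parallel to layering, so each bed carries its own Darcy discharge and the transmissivities add.
Σ(K_i·b_i) = 0.281×3.27 + 5.15×11.6 = 60.66 m²/day.
Hydraulic gradient i = Δh / L = 27.1 / 1770 = 0.01531.
Q = Σ(K_i·b_i) · W · i = 60.66 × 1540 × 0.01531 = 1430 m³/day.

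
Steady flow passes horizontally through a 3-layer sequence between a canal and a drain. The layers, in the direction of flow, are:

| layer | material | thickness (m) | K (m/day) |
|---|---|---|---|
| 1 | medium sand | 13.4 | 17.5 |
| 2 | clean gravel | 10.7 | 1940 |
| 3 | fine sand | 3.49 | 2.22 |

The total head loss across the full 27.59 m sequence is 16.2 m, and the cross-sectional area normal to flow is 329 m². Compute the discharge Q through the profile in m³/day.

Flow is perpendicular to layering, so the layers act in series and the equivalent K is the thickness-weighted harmonic mean.
Total thickness L = 13.4 + 10.7 + 3.49 = 27.59 m.
Σ(b_i/K_i) = 13.4/17.5 + 10.7/1940 + 3.49/2.22 = 2.343 d.
K_eq = L / Σ(b_i/K_i) = 27.59 / 2.343 = 11.77 m/day.
Q = K_eq · A · (Δh/L) = 11.77 × 329 × (16.2/27.59) = 2274 m³/day.

2270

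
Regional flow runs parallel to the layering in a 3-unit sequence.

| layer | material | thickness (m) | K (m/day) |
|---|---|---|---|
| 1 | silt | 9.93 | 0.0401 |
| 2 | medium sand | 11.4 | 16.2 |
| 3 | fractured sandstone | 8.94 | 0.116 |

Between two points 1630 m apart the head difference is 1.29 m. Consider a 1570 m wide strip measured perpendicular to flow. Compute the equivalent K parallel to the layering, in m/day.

6.15

Flow is parallel to layering, so each bed carries its own Darcy discharge and the transmissivities add.
Σ(K_i·b_i) = 0.0401×9.93 + 16.2×11.4 + 0.116×8.94 = 186.1 m²/day.
Total thickness b = 30.27 m, so K_eq = Σ(K_i·b_i)/b = 6.149 m/day.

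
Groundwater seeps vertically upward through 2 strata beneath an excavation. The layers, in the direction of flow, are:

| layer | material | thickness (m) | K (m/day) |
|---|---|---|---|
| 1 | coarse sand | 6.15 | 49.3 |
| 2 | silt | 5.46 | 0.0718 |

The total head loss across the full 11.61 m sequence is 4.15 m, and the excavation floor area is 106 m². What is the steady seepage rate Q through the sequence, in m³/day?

5.78

Flow is perpendicular to layering, so the layers act in series and the equivalent K is the thickness-weighted harmonic mean.
Total thickness L = 6.15 + 5.46 = 11.61 m.
Σ(b_i/K_i) = 6.15/49.3 + 5.46/0.0718 = 76.17 d.
K_eq = L / Σ(b_i/K_i) = 11.61 / 76.17 = 0.1524 m/day.
Q = K_eq · A · (Δh/L) = 0.1524 × 106 × (4.15/11.61) = 5.775 m³/day.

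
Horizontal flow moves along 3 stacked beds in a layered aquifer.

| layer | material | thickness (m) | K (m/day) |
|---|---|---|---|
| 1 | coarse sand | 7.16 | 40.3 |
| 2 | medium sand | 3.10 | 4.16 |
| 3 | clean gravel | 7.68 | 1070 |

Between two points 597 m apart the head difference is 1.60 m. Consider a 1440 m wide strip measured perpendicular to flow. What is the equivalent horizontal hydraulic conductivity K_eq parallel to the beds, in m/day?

475

Flow is parallel to layering, so each bed carries its own Darcy discharge and the transmissivities add.
Σ(K_i·b_i) = 40.3×7.16 + 4.16×3.10 + 1070×7.68 = 8519 m²/day.
Total thickness b = 17.94 m, so K_eq = Σ(K_i·b_i)/b = 474.9 m/day.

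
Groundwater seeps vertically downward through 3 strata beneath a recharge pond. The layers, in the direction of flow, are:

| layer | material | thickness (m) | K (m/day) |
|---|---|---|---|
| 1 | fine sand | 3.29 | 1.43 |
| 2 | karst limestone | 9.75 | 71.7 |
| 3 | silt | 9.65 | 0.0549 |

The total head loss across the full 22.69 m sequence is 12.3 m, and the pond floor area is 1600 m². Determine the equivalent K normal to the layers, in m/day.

0.127

Flow is perpendicular to layering, so the layers act in series and the equivalent K is the thickness-weighted harmonic mean.
Total thickness L = 3.29 + 9.75 + 9.65 = 22.69 m.
Σ(b_i/K_i) = 3.29/1.43 + 9.75/71.7 + 9.65/0.0549 = 178.2 d.
K_eq = L / Σ(b_i/K_i) = 22.69 / 178.2 = 0.1273 m/day.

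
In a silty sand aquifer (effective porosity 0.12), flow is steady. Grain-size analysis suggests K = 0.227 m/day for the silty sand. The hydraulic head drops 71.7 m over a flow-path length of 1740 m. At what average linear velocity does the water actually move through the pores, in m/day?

Hydraulic gradient i = Δh / L = 71.7 / 1740 = 0.04121.
Darcy flux q = K · i = 0.2270 × 0.04121 = 0.009354 m/day.
Seepage velocity v = q / n_e = 0.009354 / 0.12 = 0.07795 m/day.

0.0779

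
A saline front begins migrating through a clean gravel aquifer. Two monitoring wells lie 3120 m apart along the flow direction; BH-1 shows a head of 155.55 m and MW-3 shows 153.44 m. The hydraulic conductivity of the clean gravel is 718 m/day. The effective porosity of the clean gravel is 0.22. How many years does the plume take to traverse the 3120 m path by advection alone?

3.87

Hydraulic gradient i = (155.55 − 153.44) / 3120 = 2.11 / 3120 = 0.0006763.
Darcy flux q = K · i = 718.0 × 0.0006763 = 0.4856 m/day.
Seepage velocity v = q / n_e = 0.4856 / 0.22 = 2.207 m/day.
Travel time t = L / v = 3120 / 2.207 = 1414 days = 3.870 years.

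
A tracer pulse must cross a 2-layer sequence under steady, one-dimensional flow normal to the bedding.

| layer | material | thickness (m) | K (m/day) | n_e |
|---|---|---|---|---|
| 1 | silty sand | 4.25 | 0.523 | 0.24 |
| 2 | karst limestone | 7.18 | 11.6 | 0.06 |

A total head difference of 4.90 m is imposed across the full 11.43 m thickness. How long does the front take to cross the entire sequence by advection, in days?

With flow normal to the layers, continuity requires the same specific discharge q through every layer.
Σ(b_i/K_i) = 4.25/0.523 + 7.18/11.6 = 8.745 d.
q = Δh / Σ(b_i/K_i) = 4.90 / 8.745 = 0.5603 m/day.
In each layer the seepage velocity is v_i = q/n_i, so the layer transit time is t_i = b_i·n_i / q:
  layer 1 (silty sand): t_1 = 4.25 × 0.24 / 0.5603 = 1.820 d
  layer 2 (karst limestone): t_2 = 7.18 × 0.06 / 0.5603 = 0.7689 d
Total t = Σ t_i = 2.589 days.

2.59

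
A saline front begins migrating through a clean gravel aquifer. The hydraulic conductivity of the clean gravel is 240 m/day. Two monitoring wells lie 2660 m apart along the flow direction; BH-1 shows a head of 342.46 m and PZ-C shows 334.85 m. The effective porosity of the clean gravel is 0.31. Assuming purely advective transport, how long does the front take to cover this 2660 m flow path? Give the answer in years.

3.29

Hydraulic gradient i = (342.46 − 334.85) / 2660 = 7.61 / 2660 = 0.002861.
Darcy flux q = K · i = 240.0 × 0.002861 = 0.6866 m/day.
Seepage velocity v = q / n_e = 0.6866 / 0.31 = 2.215 m/day.
Travel time t = L / v = 2660 / 2.215 = 1201 days = 3.288 years.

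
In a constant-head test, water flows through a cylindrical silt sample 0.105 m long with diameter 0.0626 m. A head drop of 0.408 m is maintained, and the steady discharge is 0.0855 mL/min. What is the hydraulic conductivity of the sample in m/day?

Cross-sectional area A = π·(d/2)² = π × (0.0626/2)² = 0.003078 m².
Convert discharge: 0.0855 mL/min = 1.425e-09 m³/s.
Darcy's law rearranged: K = Q·L / (A·Δh) = 1.425e-09 × 0.105 / (0.003078 × 0.408) = 1.192e-07 m/s = 0.01029 m/day.

0.0103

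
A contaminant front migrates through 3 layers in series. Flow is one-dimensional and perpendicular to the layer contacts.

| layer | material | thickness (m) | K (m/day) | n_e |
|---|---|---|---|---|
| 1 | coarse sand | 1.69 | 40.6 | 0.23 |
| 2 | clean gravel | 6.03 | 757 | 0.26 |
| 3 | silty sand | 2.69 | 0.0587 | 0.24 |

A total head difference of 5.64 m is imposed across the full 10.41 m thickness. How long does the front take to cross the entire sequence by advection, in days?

With flow normal to the layers, continuity requires the same specific discharge q through every layer.
Σ(b_i/K_i) = 1.69/40.6 + 6.03/757 + 2.69/0.0587 = 45.88 d.
q = Δh / Σ(b_i/K_i) = 5.64 / 45.88 = 0.1229 m/day.
In each layer the seepage velocity is v_i = q/n_i, so the layer transit time is t_i = b_i·n_i / q:
  layer 1 (coarse sand): t_1 = 1.69 × 0.23 / 0.1229 = 3.162 d
  layer 2 (clean gravel): t_2 = 6.03 × 0.26 / 0.1229 = 12.75 d
  layer 3 (silty sand): t_3 = 2.69 × 0.24 / 0.1229 = 5.251 d
Total t = Σ t_i = 21.17 days.

21.2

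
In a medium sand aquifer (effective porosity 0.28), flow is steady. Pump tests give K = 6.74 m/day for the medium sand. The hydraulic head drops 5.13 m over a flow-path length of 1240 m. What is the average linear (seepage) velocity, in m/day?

Hydraulic gradient i = Δh / L = 5.13 / 1240 = 0.004137.
Darcy flux q = K · i = 6.740 × 0.004137 = 0.02788 m/day.
Seepage velocity v = q / n_e = 0.02788 / 0.28 = 0.09959 m/day.

0.0996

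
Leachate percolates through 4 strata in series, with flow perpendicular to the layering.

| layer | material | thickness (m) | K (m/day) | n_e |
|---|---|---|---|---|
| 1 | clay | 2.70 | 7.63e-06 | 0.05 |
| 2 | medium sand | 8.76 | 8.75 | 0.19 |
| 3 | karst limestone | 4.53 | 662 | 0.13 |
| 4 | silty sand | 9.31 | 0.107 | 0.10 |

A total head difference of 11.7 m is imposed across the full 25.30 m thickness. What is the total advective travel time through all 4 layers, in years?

275

With flow normal to the layers, continuity requires the same specific discharge q through every layer.
Σ(b_i/K_i) = 2.70/7.63e-06 + 8.76/8.75 + 4.53/662 + 9.31/0.107 = 3.540e+05 d.
q = Δh / Σ(b_i/K_i) = 11.7 / 3.540e+05 = 3.306e-05 m/day.
In each layer the seepage velocity is v_i = q/n_i, so the layer transit time is t_i = b_i·n_i / q:
  layer 1 (clay): t_1 = 2.70 × 0.05 / 3.306e-05 = 4084 d
  layer 2 (medium sand): t_2 = 8.76 × 0.19 / 3.306e-05 = 50352 d
  layer 3 (karst limestone): t_3 = 4.53 × 0.13 / 3.306e-05 = 17816 d
  layer 4 (silty sand): t_4 = 9.31 × 0.10 / 3.306e-05 = 28165 d
Total t = Σ t_i = 1.004e+05 days = 274.9 years.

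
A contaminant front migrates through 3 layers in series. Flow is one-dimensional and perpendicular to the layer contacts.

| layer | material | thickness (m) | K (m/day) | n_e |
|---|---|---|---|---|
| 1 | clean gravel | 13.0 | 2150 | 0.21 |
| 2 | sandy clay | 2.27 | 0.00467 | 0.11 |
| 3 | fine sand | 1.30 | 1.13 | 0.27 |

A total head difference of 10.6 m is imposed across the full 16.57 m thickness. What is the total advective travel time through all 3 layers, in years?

0.419

With flow normal to the layers, continuity requires the same specific discharge q through every layer.
Σ(b_i/K_i) = 13.0/2150 + 2.27/0.00467 + 1.30/1.13 = 487.2 d.
q = Δh / Σ(b_i/K_i) = 10.6 / 487.2 = 0.02176 m/day.
In each layer the seepage velocity is v_i = q/n_i, so the layer transit time is t_i = b_i·n_i / q:
  layer 1 (clean gravel): t_1 = 13.0 × 0.21 / 0.02176 = 125.5 d
  layer 2 (sandy clay): t_2 = 2.27 × 0.11 / 0.02176 = 11.48 d
  layer 3 (fine sand): t_3 = 1.30 × 0.27 / 0.02176 = 16.13 d
Total t = Σ t_i = 153.1 days = 0.4192 years.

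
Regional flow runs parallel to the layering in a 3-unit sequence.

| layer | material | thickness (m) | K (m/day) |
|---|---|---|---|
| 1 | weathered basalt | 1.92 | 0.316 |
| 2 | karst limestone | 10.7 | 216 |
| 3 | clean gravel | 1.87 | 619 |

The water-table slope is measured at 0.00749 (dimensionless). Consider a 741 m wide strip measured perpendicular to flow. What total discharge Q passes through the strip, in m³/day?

19300

Flow is parallel to layering, so each bed carries its own Darcy discharge and the transmissivities add.
Σ(K_i·b_i) = 0.316×1.92 + 216×10.7 + 619×1.87 = 3469 m²/day.
Hydraulic gradient i = 0.00749.
Q = Σ(K_i·b_i) · W · i = 3469 × 741 × 0.007490 = 19255 m³/day.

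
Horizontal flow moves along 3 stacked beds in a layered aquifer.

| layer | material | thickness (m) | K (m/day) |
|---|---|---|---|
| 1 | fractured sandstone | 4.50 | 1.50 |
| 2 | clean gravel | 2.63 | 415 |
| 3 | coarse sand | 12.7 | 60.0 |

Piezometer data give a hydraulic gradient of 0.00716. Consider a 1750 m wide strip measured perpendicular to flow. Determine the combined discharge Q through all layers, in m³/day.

23300

Flow is parallel to layering, so each bed carries its own Darcy discharge and the transmissivities add.
Σ(K_i·b_i) = 1.50×4.50 + 415×2.63 + 60.0×12.7 = 1860 m²/day.
Hydraulic gradient i = 0.00716.
Q = Σ(K_i·b_i) · W · i = 1860 × 1750 × 0.007160 = 23308 m³/day.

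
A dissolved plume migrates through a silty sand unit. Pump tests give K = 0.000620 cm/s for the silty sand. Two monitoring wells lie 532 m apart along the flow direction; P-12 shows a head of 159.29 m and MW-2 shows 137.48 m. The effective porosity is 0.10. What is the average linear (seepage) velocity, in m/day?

Convert K: 0.000620 cm/s × 864 = 0.5357 m/day.
Hydraulic gradient i = (159.29 − 137.48) / 532 = 21.81 / 532 = 0.04100.
Darcy flux q = K · i = 0.5357 × 0.04100 = 0.02196 m/day.
Seepage velocity v = q / n_e = 0.02196 / 0.10 = 0.2196 m/day.

0.220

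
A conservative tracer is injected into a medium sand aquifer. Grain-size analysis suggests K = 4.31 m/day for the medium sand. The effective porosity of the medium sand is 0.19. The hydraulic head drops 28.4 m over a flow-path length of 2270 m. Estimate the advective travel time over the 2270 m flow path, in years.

Hydraulic gradient i = Δh / L = 28.4 / 2270 = 0.01251.
Darcy flux q = K · i = 4.310 × 0.01251 = 0.05392 m/day.
Seepage velocity v = q / n_e = 0.05392 / 0.19 = 0.2838 m/day.
Travel time t = L / v = 2270 / 0.2838 = 7999 days = 21.90 years.

21.9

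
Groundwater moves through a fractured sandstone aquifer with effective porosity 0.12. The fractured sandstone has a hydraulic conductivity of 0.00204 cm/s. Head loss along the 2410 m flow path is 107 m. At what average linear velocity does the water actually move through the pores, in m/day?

Convert K: 0.00204 cm/s × 864 = 1.763 m/day.
Hydraulic gradient i = Δh / L = 107 / 2410 = 0.04440.
Darcy flux q = K · i = 1.763 × 0.04440 = 0.07825 m/day.
Seepage velocity v = q / n_e = 0.07825 / 0.12 = 0.6521 m/day.

0.652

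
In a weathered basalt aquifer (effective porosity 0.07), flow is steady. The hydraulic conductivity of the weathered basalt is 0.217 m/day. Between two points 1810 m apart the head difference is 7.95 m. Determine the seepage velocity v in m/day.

0.0136

Hydraulic gradient i = Δh / L = 7.95 / 1810 = 0.004392.
Darcy flux q = K · i = 0.2170 × 0.004392 = 0.0009531 m/day.
Seepage velocity v = q / n_e = 0.0009531 / 0.07 = 0.01362 m/day.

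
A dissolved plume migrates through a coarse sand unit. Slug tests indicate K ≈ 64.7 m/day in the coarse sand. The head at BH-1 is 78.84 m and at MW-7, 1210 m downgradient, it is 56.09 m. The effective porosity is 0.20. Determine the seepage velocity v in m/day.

Hydraulic gradient i = (78.84 − 56.09) / 1210 = 22.75 / 1210 = 0.01880.
Darcy flux q = K · i = 64.70 × 0.01880 = 1.216 m/day.
Seepage velocity v = q / n_e = 1.216 / 0.20 = 6.082 m/day.

6.08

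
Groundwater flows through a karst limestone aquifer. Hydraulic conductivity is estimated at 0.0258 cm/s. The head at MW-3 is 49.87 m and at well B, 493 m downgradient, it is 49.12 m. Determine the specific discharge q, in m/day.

Convert K: 0.0258 cm/s × 864 = 22.29 m/day.
Hydraulic gradient i = (49.87 − 49.12) / 493 = 0.75 / 493 = 0.001521.
Specific discharge q = K · i = 22.29 × 0.001521 = 0.03391 m/day.

0.0339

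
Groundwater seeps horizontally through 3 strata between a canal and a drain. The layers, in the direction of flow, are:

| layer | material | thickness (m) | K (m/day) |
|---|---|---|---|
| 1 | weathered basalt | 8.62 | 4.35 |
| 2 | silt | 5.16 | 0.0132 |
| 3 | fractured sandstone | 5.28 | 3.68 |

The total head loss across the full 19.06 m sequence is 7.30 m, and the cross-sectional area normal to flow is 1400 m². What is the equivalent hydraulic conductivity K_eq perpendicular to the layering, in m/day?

0.0483

Flow is perpendicular to layering, so the layers act in series and the equivalent K is the thickness-weighted harmonic mean.
Total thickness L = 8.62 + 5.16 + 5.28 = 19.06 m.
Σ(b_i/K_i) = 8.62/4.35 + 5.16/0.0132 + 5.28/3.68 = 394.3 d.
K_eq = L / Σ(b_i/K_i) = 19.06 / 394.3 = 0.04834 m/day.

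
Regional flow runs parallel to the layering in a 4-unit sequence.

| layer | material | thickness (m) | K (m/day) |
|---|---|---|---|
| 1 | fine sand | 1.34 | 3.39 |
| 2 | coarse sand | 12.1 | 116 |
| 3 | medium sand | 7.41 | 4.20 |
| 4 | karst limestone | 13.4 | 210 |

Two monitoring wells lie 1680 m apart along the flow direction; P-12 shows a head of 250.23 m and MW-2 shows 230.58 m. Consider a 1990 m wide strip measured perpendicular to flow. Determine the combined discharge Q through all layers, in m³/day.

Flow is parallel to layering, so each bed carries its own Darcy discharge and the transmissivities add.
Σ(K_i·b_i) = 3.39×1.34 + 116×12.1 + 4.20×7.41 + 210×13.4 = 4253 m²/day.
Hydraulic gradient i = (250.23 − 230.58) / 1680 = 19.65 / 1680 = 0.01170.
Q = Σ(K_i·b_i) · W · i = 4253 × 1990 × 0.01170 = 98999 m³/day.

99000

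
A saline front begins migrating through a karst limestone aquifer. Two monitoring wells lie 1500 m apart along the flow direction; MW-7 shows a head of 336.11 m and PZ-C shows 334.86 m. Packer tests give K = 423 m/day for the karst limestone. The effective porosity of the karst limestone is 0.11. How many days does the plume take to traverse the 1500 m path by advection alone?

Hydraulic gradient i = (336.11 − 334.86) / 1500 = 1.25 / 1500 = 0.0008333.
Darcy flux q = K · i = 423.0 × 0.0008333 = 0.3525 m/day.
Seepage velocity v = q / n_e = 0.3525 / 0.11 = 3.205 m/day.
Travel time t = L / v = 1500 / 3.205 = 468.1 days.

468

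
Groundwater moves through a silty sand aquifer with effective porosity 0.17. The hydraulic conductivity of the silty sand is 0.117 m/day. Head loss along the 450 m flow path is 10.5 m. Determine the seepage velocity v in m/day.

Hydraulic gradient i = Δh / L = 10.5 / 450 = 0.02333.
Darcy flux q = K · i = 0.1170 × 0.02333 = 0.002730 m/day.
Seepage velocity v = q / n_e = 0.002730 / 0.17 = 0.01606 m/day.

0.0161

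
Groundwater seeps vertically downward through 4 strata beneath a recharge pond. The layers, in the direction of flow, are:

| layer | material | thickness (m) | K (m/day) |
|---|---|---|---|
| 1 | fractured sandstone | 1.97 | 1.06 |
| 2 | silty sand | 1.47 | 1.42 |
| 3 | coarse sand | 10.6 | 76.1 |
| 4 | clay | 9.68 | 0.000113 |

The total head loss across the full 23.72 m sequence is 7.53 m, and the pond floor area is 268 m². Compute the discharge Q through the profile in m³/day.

Flow is perpendicular to layering, so the layers act in series and the equivalent K is the thickness-weighted harmonic mean.
Total thickness L = 1.97 + 1.47 + 10.6 + 9.68 = 23.72 m.
Σ(b_i/K_i) = 1.97/1.06 + 1.47/1.42 + 10.6/76.1 + 9.68/0.000113 = 85667 d.
K_eq = L / Σ(b_i/K_i) = 23.72 / 85667 = 0.0002769 m/day.
Q = K_eq · A · (Δh/L) = 0.0002769 × 268 × (7.53/23.72) = 0.02356 m³/day.

0.0236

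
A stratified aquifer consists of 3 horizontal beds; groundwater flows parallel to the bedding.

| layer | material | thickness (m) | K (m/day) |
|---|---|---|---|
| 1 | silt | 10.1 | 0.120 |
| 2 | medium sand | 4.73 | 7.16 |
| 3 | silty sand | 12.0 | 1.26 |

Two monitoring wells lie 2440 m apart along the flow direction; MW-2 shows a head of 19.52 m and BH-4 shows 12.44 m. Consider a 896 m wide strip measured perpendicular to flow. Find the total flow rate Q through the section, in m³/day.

Flow is parallel to layering, so each bed carries its own Darcy discharge and the transmissivities add.
Σ(K_i·b_i) = 0.120×10.1 + 7.16×4.73 + 1.26×12.0 = 50.20 m²/day.
Hydraulic gradient i = (19.52 − 12.44) / 2440 = 7.08 / 2440 = 0.002902.
Q = Σ(K_i·b_i) · W · i = 50.20 × 896 × 0.002902 = 130.5 m³/day.

131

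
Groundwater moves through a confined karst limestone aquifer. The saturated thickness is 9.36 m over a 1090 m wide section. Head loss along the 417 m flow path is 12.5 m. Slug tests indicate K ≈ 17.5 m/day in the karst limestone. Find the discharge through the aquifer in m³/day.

5350

Cross-sectional area A = 1090 × 9.36 = 10202 m².
Hydraulic gradient i = Δh / L = 12.5 / 417 = 0.02998.
Darcy's law: Q = K · A · i = 17.50 × 10202 × 0.02998 = 5352 m³/day.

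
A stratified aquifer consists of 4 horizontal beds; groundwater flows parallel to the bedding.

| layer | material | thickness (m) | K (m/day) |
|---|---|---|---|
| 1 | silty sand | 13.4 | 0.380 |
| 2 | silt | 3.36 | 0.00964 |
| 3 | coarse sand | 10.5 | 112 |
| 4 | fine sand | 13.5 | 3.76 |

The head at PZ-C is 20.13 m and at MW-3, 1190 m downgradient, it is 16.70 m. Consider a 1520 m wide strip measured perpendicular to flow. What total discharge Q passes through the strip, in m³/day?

Flow is parallel to layering, so each bed carries its own Darcy discharge and the transmissivities add.
Σ(K_i·b_i) = 0.380×13.4 + 0.00964×3.36 + 112×10.5 + 3.76×13.5 = 1232 m²/day.
Hydraulic gradient i = (20.13 − 16.70) / 1190 = 3.43 / 1190 = 0.002882.
Q = Σ(K_i·b_i) · W · i = 1232 × 1520 × 0.002882 = 5397 m³/day.

5400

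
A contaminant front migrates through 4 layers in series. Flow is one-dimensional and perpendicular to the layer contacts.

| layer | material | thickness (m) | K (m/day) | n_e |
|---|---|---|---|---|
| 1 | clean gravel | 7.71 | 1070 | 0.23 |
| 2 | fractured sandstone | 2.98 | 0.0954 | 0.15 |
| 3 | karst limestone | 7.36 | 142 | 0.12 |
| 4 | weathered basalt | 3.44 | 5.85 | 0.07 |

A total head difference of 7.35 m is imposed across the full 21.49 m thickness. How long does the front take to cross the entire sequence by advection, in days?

14.5

With flow normal to the layers, continuity requires the same specific discharge q through every layer.
Σ(b_i/K_i) = 7.71/1070 + 2.98/0.0954 + 7.36/142 + 3.44/5.85 = 31.88 d.
q = Δh / Σ(b_i/K_i) = 7.35 / 31.88 = 0.2305 m/day.
In each layer the seepage velocity is v_i = q/n_i, so the layer transit time is t_i = b_i·n_i / q:
  layer 1 (clean gravel): t_1 = 7.71 × 0.23 / 0.2305 = 7.692 d
  layer 2 (fractured sandstone): t_2 = 2.98 × 0.15 / 0.2305 = 1.939 d
  layer 3 (karst limestone): t_3 = 7.36 × 0.12 / 0.2305 = 3.831 d
  layer 4 (weathered basalt): t_4 = 3.44 × 0.07 / 0.2305 = 1.045 d
Total t = Σ t_i = 14.51 days.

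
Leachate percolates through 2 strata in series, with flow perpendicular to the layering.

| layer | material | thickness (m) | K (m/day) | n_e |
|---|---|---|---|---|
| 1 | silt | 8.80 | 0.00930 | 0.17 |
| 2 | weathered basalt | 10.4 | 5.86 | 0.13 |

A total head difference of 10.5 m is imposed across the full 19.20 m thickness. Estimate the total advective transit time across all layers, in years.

With flow normal to the layers, continuity requires the same specific discharge q through every layer.
Σ(b_i/K_i) = 8.80/0.00930 + 10.4/5.86 = 948.0 d.
q = Δh / Σ(b_i/K_i) = 10.5 / 948.0 = 0.01108 m/day.
In each layer the seepage velocity is v_i = q/n_i, so the layer transit time is t_i = b_i·n_i / q:
  layer 1 (silt): t_1 = 8.80 × 0.17 / 0.01108 = 135.1 d
  layer 2 (weathered basalt): t_2 = 10.4 × 0.13 / 0.01108 = 122.1 d
Total t = Σ t_i = 257.1 days = 0.7040 years.

0.704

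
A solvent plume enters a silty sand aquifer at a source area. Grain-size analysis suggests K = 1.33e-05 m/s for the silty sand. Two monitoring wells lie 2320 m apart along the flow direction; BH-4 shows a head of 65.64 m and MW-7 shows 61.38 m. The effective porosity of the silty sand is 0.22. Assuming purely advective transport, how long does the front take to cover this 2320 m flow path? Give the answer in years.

Convert K: 1.33e-05 m/s × 86400 = 1.149 m/day.
Hydraulic gradient i = (65.64 − 61.38) / 2320 = 4.26 / 2320 = 0.001836.
Darcy flux q = K · i = 1.149 × 0.001836 = 0.002110 m/day.
Seepage velocity v = q / n_e = 0.002110 / 0.22 = 0.009591 m/day.
Travel time t = L / v = 2320 / 0.009591 = 2.419e+05 days = 662.3 years.

662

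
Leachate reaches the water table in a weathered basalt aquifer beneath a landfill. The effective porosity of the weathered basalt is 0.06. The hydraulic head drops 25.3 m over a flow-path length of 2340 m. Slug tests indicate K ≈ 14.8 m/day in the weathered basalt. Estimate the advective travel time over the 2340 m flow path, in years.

2.40

Hydraulic gradient i = Δh / L = 25.3 / 2340 = 0.01081.
Darcy flux q = K · i = 14.80 × 0.01081 = 0.1600 m/day.
Seepage velocity v = q / n_e = 0.1600 / 0.06 = 2.667 m/day.
Travel time t = L / v = 2340 / 2.667 = 877.4 days = 2.402 years.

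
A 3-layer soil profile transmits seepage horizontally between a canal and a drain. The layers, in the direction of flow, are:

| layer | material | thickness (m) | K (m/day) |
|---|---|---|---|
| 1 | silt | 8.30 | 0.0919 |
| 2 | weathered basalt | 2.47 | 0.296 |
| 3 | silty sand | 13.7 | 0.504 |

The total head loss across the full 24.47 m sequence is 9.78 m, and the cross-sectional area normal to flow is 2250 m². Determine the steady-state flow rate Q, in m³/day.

Flow is perpendicular to layering, so the layers act in series and the equivalent K is the thickness-weighted harmonic mean.
Total thickness L = 8.30 + 2.47 + 13.7 = 24.47 m.
Σ(b_i/K_i) = 8.30/0.0919 + 2.47/0.296 + 13.7/0.504 = 125.8 d.
K_eq = L / Σ(b_i/K_i) = 24.47 / 125.8 = 0.1944 m/day.
Q = K_eq · A · (Δh/L) = 0.1944 × 2250 × (9.78/24.47) = 174.9 m³/day.

175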